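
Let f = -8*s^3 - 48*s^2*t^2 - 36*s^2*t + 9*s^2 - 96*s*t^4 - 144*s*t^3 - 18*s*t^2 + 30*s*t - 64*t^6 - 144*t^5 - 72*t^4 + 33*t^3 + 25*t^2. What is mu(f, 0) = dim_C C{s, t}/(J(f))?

2

The Hessian of f at 0 is [[18, 30], [30, 50]] with rank 1, so corank 1. A Groebner basis of the Jacobian ideal J(f) in C{s,t} is {t^2, s + 5*t/3}; counting standard monomials gives mu = 2. Corank 1: A-series; mu = 2 gives A_2.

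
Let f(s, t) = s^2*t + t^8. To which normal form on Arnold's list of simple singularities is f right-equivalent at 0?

The Hessian of f at 0 has rank 0. Corank 2; j^3 = s^2*t has shape L^2 M (L != M), so D-series; mu = 9 gives D_9.

D9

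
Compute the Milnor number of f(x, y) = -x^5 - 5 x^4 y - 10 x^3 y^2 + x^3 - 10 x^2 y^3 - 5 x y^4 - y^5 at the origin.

The Hessian of f at 0 has rank 0. Corank 2; j^3 = x^3 is a perfect cube, so E-series; the 5-jet and mu = 8 give E_8.

8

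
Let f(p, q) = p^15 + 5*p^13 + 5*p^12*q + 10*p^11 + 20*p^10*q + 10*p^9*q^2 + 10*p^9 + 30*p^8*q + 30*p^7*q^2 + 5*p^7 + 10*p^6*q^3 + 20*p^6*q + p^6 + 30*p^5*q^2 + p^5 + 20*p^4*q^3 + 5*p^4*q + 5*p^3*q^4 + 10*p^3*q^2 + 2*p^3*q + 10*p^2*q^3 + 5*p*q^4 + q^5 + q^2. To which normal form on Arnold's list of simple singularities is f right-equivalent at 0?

A_{4}

The Hessian of f at 0 has rank 1. Corank 1: A-series; mu = 4 gives A_4.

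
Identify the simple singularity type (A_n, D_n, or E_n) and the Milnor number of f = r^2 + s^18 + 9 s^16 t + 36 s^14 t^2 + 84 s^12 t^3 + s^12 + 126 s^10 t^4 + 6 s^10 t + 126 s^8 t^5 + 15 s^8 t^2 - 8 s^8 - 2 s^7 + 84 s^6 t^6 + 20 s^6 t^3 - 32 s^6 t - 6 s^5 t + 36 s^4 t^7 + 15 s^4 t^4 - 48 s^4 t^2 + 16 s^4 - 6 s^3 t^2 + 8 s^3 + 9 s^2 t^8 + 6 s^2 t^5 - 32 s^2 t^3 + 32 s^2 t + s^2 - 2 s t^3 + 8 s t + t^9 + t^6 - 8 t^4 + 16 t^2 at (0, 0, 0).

Type A_{8}, Milnor number mu = 8.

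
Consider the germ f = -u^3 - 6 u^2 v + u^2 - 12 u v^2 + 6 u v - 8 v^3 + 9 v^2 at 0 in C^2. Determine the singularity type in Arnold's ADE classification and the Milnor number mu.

Type A2, Milnor number mu = 2.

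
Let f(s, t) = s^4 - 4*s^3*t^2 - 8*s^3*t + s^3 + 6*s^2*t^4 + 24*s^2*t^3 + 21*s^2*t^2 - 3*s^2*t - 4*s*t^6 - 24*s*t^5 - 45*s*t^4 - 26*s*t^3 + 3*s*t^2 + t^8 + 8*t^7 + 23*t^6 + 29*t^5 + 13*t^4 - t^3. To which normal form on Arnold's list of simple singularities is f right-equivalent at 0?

E6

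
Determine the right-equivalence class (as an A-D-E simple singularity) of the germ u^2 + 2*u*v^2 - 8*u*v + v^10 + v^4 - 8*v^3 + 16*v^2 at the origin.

The Hessian of f at 0 has rank 1. Corank 1: A-series; mu = 9 gives A_9.

A_9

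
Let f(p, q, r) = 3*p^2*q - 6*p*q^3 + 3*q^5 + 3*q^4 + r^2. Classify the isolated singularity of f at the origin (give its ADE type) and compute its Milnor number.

Type D_5, Milnor number mu = 5.

The Hessian of f at 0 is [[0, 0, 0], [0, 0, 0], [0, 0, 2]] with rank 1, so corank 2. A Groebner basis of the Jacobian ideal J(f) in C{p,q,r} is {p*q^2, -p*q + q^3, p^2 + 4*p*q, r}; counting standard monomials gives mu = 5. Corank 2; j^3 = 3*p^2*q has shape L^2 M (L != M), so D-series; mu = 5 gives D_5.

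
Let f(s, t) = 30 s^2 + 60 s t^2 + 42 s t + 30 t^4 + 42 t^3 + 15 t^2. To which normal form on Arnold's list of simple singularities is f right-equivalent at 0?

A_1

The Hessian of f at 0 has rank 2. Corank 0: nondegenerate Morse point, so A_1.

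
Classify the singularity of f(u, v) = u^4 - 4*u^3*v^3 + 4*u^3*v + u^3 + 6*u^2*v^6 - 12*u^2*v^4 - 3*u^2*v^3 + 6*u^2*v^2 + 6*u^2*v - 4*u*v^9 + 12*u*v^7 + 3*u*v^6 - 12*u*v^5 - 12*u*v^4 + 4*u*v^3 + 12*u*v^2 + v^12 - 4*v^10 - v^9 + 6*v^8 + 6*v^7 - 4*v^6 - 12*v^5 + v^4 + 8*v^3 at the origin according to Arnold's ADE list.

E6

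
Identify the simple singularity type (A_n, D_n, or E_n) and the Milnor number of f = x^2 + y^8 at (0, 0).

Type A_{7}, Milnor number mu = 7.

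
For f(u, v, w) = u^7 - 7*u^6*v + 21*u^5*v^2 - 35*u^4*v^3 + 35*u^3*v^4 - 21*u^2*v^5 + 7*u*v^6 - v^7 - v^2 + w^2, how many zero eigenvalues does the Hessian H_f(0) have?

1

Hessian at 0 has rank 2.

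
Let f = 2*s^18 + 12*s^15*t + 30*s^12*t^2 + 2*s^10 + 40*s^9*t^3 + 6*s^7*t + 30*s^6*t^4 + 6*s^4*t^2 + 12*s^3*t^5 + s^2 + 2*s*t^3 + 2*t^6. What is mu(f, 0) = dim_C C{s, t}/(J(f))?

5

The Hessian of f at 0 is [[2, 0], [0, 0]] with rank 1, so corank 1. A Groebner basis of the Jacobian ideal J(f) in C{s,t} is {s*t^2, s + t^3, s^2}; counting standard monomials gives mu = 5. Corank 1: A-series; mu = 5 gives A_5.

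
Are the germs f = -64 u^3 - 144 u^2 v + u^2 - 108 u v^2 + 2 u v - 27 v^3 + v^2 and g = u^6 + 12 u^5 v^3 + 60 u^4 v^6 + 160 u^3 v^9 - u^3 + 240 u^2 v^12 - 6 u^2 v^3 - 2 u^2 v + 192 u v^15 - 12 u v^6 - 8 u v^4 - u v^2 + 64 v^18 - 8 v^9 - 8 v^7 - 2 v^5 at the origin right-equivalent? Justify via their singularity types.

No.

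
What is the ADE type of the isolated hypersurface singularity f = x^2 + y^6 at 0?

A_{5}

The Hessian of f at 0 has rank 1. Corank 1: A-series; mu = 5 gives A_5.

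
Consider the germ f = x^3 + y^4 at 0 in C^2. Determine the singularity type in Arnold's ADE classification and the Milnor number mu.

Type E6, Milnor number mu = 6.

The Hessian of f at 0 has rank 0. Corank 2; j^3 = x^3 is a perfect cube, so E-series; the 4-jet and mu = 6 give E_6.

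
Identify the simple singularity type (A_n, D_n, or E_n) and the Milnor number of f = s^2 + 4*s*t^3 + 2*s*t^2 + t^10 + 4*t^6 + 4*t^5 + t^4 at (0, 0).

Type A9, Milnor number mu = 9.

The Hessian of f at 0 has rank 1. Corank 1: A-series; mu = 9 gives A_9.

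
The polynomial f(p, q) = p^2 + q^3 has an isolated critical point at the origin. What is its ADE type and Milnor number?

Type A2, Milnor number mu = 2.

The Hessian of f at 0 is [[2, 0], [0, 0]] with rank 1, so corank 1. A Groebner basis of the Jacobian ideal J(f) in C{p,q} is {q^2, p}; counting standard monomials gives mu = 2. Corank 1: A-series; mu = 2 gives A_2.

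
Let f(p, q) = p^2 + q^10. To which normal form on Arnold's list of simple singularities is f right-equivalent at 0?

A_9

The Hessian of f at 0 has rank 1. Corank 1: A-series; mu = 9 gives A_9.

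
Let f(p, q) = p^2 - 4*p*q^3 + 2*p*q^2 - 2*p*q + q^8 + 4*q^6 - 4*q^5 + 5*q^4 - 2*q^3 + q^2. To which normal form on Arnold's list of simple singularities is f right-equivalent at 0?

A7

The Hessian of f at 0 has rank 1. Corank 1: A-series; mu = 7 gives A_7.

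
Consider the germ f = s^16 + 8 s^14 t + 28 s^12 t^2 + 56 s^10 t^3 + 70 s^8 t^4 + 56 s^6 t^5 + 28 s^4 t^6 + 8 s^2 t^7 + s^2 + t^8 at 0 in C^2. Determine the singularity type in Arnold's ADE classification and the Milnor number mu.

Type A7, Milnor number mu = 7.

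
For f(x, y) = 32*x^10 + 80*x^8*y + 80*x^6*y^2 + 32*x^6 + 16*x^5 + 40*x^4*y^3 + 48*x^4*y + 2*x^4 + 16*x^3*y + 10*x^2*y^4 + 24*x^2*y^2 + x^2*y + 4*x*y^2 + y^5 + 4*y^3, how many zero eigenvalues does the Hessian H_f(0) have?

Hessian at 0 has rank 0.

2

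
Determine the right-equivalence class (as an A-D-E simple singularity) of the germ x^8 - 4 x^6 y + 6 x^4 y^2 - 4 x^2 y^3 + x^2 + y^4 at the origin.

A_3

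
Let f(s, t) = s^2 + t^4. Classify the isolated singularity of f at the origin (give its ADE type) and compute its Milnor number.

The Hessian of f at 0 has rank 1. Corank 1: A-series; mu = 3 gives A_3.

Type A3, Milnor number mu = 3.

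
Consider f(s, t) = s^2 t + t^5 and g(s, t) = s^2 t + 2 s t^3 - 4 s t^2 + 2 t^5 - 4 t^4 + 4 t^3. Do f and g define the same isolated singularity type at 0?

Yes.

The Hessian of f at 0 is [[0, 0], [0, 0]] with rank 0, so corank 2. A Groebner basis of the Jacobian ideal J(f) in C{s,t} is {s^2/5 + t^4, s^3, s*t}; counting standard monomials gives mu = 6. Corank 2; j^3 = s^2*t has shape L^2 M (L != M), so D-series; mu = 6 gives D_6. The Hessian of g at 0 is [[0, 0], [0, 0]] with rank 0, so corank 2. A Groebner basis of the Jacobian ideal J(g) in C{s,t} is {s^3 - 3*s^2 + 20*s*t - 28*t^2, s^2*t - s^2 + 8*s*t - 12*t^2, -s^2/4 + s*t^2 + 3*s*t - 5*t^2, s*t + t^3 - 2*t^2}; counting standard monomials gives mu = 6. Corank 2; j^3 = t*(s - 2*t)^2 has shape L^2 M (L != M), so D-series; mu = 6 gives D_6. Both have type D_6, hence right-equivalent.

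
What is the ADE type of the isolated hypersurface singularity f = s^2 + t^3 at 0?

A2

The Hessian of f at 0 is [[2, 0], [0, 0]] with rank 1, so corank 1. A Groebner basis of the Jacobian ideal J(f) in C{s,t} is {t^2, s}; counting standard monomials gives mu = 2. Corank 1: A-series; mu = 2 gives A_2.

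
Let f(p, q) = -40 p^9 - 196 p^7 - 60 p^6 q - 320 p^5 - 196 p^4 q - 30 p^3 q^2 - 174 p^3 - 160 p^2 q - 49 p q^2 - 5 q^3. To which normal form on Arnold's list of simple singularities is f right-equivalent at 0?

D_4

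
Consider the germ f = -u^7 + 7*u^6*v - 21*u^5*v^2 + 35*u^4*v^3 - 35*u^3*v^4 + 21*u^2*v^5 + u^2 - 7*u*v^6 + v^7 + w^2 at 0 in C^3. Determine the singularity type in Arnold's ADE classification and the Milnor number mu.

Type A6, Milnor number mu = 6.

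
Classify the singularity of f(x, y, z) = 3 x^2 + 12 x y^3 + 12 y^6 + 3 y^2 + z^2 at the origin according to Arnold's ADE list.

The Hessian of f at 0 is [[6, 0, 0], [0, 6, 0], [0, 0, 2]] with rank 3, so corank 0. A Groebner basis of the Jacobian ideal J(f) in C{x,y,z} is {x, y, z}; counting standard monomials gives mu = 1. Corank 0: nondegenerate Morse point, so A_1.

A_{1}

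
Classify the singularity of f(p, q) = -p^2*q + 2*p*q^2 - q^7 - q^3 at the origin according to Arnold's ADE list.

The Hessian of f at 0 is [[0, 0], [0, 0]] with rank 0, so corank 2. A Groebner basis of the Jacobian ideal J(f) in C{p,q} is {p^2/7 + q^6 - q^2/7, p^3 - q^3, p*q - q^2}; counting standard monomials gives mu = 8. Corank 2; j^3 = -q*(p - q)^2 has shape L^2 M (L != M), so D-series; mu = 8 gives D_8.

D8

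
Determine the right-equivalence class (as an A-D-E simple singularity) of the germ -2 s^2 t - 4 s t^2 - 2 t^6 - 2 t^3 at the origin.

D_7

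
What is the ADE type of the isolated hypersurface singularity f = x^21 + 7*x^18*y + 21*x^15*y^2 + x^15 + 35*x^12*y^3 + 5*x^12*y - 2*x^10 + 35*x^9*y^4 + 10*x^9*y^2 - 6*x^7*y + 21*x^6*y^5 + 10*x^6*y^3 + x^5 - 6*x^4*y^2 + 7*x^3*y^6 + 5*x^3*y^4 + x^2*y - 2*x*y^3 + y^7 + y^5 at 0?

D8

The Hessian of f at 0 is [[0, 0], [0, 0]] with rank 0, so corank 2. A Groebner basis of the Jacobian ideal J(f) in C{x,y} is {x^2*y^2 + x^2/7 - x*y^2/7, x^3 + x^2/7 - x*y^2/7, -x*y + y^3}; counting standard monomials gives mu = 8. Corank 2; j^3 = x^2*y has shape L^2 M (L != M), so D-series; mu = 8 gives D_8.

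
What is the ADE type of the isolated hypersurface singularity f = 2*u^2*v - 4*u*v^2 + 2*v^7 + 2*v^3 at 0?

The Hessian of f at 0 has rank 0. Corank 2; j^3 = 2*v*(u - v)^2 has shape L^2 M (L != M), so D-series; mu = 8 gives D_8.

D8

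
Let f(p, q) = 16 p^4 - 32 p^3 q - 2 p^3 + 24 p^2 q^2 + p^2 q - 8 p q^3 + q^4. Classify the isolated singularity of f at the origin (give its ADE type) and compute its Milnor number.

The Hessian of f at 0 has rank 0. Corank 2; j^3 = -p^2*(2*p - q) has shape L^2 M (L != M), so D-series; mu = 5 gives D_5.

Type D_5, Milnor number mu = 5.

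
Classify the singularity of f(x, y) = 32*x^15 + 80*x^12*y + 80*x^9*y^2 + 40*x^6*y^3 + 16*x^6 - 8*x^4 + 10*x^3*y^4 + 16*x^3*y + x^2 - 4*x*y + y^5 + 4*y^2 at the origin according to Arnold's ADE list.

A4

The Hessian of f at 0 has rank 1. Corank 1: A-series; mu = 4 gives A_4.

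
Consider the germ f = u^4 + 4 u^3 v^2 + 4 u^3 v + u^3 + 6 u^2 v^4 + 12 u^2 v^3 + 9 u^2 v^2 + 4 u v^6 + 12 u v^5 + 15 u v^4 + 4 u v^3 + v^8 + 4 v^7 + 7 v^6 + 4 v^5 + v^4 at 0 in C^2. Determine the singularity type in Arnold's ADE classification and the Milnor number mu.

Type E6, Milnor number mu = 6.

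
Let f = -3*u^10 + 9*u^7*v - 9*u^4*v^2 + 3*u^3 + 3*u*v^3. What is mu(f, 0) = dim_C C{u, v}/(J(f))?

The Hessian of f at 0 is [[0, 0], [0, 0]] with rank 0, so corank 2. A Groebner basis of the Jacobian ideal J(f) in C{u,v} is {u^3, u*v^2, 3*u^2 + v^3}; counting standard monomials gives mu = 7. Corank 2; j^3 = 3*u^3 is a perfect cube, so E-series; the 4-jet and mu = 7 give E_7.

7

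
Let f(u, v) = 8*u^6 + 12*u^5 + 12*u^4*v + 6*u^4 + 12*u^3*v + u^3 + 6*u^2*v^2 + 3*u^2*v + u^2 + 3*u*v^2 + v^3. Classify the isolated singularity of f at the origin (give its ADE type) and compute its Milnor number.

Type A_{2}, Milnor number mu = 2.

The Hessian of f at 0 is [[2, 0], [0, 0]] with rank 1, so corank 1. A Groebner basis of the Jacobian ideal J(f) in C{u,v} is {v^2, u}; counting standard monomials gives mu = 2. Corank 1: A-series; mu = 2 gives A_2.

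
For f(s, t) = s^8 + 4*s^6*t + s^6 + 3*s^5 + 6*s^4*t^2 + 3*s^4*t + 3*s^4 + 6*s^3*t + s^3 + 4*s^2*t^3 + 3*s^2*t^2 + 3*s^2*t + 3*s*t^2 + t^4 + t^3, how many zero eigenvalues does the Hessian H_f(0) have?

Hessian at 0 has rank 0.

2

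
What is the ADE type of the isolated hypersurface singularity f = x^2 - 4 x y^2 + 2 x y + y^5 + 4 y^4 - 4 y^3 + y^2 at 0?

A_{4}

The Hessian of f at 0 has rank 1. Corank 1: A-series; mu = 4 gives A_4.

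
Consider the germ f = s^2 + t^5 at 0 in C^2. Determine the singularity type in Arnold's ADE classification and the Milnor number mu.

Type A_{4}, Milnor number mu = 4.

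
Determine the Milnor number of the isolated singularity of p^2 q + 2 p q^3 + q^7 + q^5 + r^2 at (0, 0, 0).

8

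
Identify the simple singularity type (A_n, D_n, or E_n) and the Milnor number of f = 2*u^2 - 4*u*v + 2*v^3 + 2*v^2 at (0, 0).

The Hessian of f at 0 has rank 1. Corank 1: A-series; mu = 2 gives A_2.

Type A_2, Milnor number mu = 2.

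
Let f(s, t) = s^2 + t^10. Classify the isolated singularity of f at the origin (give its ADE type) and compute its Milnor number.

Type A_{9}, Milnor number mu = 9.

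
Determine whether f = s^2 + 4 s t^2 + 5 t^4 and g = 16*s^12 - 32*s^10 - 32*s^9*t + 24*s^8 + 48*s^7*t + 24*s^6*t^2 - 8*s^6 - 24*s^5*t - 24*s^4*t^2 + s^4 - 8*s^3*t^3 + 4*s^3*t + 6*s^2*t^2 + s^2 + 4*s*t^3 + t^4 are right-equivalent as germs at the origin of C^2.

Yes.

The Hessian of f at 0 is [[2, 0], [0, 0]] with rank 1, so corank 1. A Groebner basis of the Jacobian ideal J(f) in C{s,t} is {s^2, s*t, s/2 + t^2}; counting standard monomials gives mu = 3. Corank 1: A-series; mu = 3 gives A_3. The Hessian of g at 0 is [[2, 0], [0, 0]] with rank 1, so corank 1. A Groebner basis of the Jacobian ideal J(g) in C{s,t} is {t^3, s}; counting standard monomials gives mu = 3. Corank 1: A-series; mu = 3 gives A_3. Both have type A_3, hence right-equivalent.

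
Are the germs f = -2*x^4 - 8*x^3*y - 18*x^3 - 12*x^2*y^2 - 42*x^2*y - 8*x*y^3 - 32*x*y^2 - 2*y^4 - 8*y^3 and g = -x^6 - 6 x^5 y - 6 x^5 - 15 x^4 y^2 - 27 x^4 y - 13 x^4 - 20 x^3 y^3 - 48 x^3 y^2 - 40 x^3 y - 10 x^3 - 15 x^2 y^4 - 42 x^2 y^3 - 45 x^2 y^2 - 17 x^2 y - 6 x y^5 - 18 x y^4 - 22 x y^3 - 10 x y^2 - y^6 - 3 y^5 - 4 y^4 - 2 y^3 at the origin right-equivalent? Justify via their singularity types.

The Hessian of f at 0 is [[0, 0], [0, 0]] with rank 0, so corank 2. A Groebner basis of the Jacobian ideal J(f) in C{x,y} is {x*y^2 + 27*x*y/2 + 9*y^2, -81*x*y/4 + y^3 - 27*y^2/2, x^2 + 5*x*y/3 + 2*y^2/3}; counting standard monomials gives mu = 5. Corank 2; j^3 = -2*(x + y)*(3*x + 2*y)^2 has shape L^2 M (L != M), so D-series; mu = 5 gives D_5. The Hessian of g at 0 is [[0, 0], [0, 0]] with rank 0, so corank 2. A Groebner basis of the Jacobian ideal J(g) in C{x,y} is {y^3, x^2 - 2*y^2/11, x*y + 5*y^2/11}; counting standard monomials gives mu = 4. Corank 2; j^3 = -(2*x + y)*(5*x^2 + 6*x*y + 2*y^2) splits into three distinct lines over C (the quadratic factor has nonzero discriminant), so D_4. f is D_5 but g is D_4, hence not right-equivalent.

No.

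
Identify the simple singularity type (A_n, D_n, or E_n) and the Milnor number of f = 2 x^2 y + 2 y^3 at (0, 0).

Type D4, Milnor number mu = 4.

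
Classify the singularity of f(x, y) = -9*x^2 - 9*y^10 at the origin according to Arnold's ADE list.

The Hessian of f at 0 has rank 1. Corank 1: A-series; mu = 9 gives A_9.

A_9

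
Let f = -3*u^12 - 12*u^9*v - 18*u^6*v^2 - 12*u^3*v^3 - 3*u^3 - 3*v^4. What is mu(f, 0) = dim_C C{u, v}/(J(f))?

6

The Hessian of f at 0 is [[0, 0], [0, 0]] with rank 0, so corank 2. A Groebner basis of the Jacobian ideal J(f) in C{u,v} is {v^3, u^2}; counting standard monomials gives mu = 6. Corank 2; j^3 = -3*u^3 is a perfect cube, so E-series; the 4-jet and mu = 6 give E_6.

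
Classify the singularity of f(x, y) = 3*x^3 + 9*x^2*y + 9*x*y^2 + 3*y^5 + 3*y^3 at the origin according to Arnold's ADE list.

E_{8}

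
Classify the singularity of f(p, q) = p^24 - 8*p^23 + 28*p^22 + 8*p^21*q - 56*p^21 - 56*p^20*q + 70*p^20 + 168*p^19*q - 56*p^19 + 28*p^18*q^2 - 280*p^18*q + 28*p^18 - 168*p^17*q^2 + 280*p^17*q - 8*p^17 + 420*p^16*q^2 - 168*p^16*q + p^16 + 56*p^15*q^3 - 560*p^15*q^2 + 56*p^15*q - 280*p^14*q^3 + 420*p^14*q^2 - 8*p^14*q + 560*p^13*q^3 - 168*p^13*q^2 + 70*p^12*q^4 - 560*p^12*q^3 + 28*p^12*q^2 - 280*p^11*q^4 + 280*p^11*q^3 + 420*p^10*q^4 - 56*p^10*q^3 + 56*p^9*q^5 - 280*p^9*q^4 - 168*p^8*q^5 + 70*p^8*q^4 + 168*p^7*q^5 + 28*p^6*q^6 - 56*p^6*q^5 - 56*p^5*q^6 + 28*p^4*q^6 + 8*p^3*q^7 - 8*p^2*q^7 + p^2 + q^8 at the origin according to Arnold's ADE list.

A7

The Hessian of f at 0 has rank 1. Corank 1: A-series; mu = 7 gives A_7.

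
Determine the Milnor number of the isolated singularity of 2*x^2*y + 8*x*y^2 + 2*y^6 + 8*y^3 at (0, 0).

7

The Hessian of f at 0 has rank 0. Corank 2; j^3 = 2*y*(x + 2*y)^2 has shape L^2 M (L != M), so D-series; mu = 7 gives D_7.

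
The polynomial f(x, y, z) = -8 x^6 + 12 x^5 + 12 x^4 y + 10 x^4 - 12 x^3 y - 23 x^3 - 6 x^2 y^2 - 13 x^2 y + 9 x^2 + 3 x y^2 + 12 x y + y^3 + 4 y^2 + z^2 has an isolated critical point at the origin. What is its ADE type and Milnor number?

The Hessian of f at 0 has rank 2. Corank 1: A-series; mu = 2 gives A_2.

Type A_{2}, Milnor number mu = 2.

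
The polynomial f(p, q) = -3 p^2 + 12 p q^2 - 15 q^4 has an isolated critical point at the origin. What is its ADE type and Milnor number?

The Hessian of f at 0 has rank 1. Corank 1: A-series; mu = 3 gives A_3.

Type A_{3}, Milnor number mu = 3.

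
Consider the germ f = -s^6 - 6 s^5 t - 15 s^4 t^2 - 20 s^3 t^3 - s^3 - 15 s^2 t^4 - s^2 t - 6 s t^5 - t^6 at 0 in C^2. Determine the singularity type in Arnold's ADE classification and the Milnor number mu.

Type D7, Milnor number mu = 7.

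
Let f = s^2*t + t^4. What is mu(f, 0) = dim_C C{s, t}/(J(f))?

5

The Hessian of f at 0 is [[0, 0], [0, 0]] with rank 0, so corank 2. A Groebner basis of the Jacobian ideal J(f) in C{s,t} is {s^3, s^2/4 + t^3, s*t}; counting standard monomials gives mu = 5. Corank 2; j^3 = s^2*t has shape L^2 M (L != M), so D-series; mu = 5 gives D_5.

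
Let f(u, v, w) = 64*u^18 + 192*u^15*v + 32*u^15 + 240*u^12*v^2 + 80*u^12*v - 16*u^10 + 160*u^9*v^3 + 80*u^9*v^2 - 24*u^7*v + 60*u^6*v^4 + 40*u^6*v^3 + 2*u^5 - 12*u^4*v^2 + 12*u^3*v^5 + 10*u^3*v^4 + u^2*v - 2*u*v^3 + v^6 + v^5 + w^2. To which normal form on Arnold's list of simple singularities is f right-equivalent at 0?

D7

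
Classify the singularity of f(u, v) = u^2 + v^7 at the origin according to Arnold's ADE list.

A6

The Hessian of f at 0 is [[2, 0], [0, 0]] with rank 1, so corank 1. A Groebner basis of the Jacobian ideal J(f) in C{u,v} is {v^6, u}; counting standard monomials gives mu = 6. Corank 1: A-series; mu = 6 gives A_6.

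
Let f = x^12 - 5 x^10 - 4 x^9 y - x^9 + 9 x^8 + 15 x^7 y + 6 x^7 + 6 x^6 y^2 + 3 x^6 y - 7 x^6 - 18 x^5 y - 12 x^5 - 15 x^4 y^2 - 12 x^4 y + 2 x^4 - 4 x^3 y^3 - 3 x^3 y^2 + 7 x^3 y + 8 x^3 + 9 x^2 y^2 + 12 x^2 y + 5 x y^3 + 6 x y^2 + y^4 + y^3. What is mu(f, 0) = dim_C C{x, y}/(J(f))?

The Hessian of f at 0 has rank 0. Corank 2; j^3 = (2*x + y)^3 is a perfect cube, so E-series; the 4-jet and mu = 7 give E_7.

7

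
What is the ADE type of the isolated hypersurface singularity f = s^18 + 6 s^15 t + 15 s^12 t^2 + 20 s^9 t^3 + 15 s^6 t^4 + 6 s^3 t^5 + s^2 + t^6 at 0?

The Hessian of f at 0 has rank 1. Corank 1: A-series; mu = 5 gives A_5.

A_5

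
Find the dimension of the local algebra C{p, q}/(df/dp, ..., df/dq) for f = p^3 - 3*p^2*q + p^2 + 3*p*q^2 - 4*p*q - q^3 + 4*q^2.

2

The Hessian of f at 0 has rank 1. Corank 1: A-series; mu = 2 gives A_2.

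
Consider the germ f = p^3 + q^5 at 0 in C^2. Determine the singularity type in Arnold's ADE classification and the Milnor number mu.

Type E_8, Milnor number mu = 8.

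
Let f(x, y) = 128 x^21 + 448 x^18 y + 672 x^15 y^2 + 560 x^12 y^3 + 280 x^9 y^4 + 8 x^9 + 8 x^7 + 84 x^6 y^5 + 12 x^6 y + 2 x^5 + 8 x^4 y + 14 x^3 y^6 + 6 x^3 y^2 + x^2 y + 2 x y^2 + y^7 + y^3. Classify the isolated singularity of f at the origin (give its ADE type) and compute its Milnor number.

The Hessian of f at 0 is [[0, 0], [0, 0]] with rank 0, so corank 2. A Groebner basis of the Jacobian ideal J(f) in C{x,y} is {-4*x^2/3 + x*y^3 - 13*x*y/6 - 5*y^2/6, 2*x^2 + 7*x*y/2 + y^4 + 3*y^2/2, x^3 - 3*x*y^2 - 2*y^3, x^2*y + 2*x*y^2 + y^3}; counting standard monomials gives mu = 8. Corank 2; j^3 = y*(x + y)^2 has shape L^2 M (L != M), so D-series; mu = 8 gives D_8.

Type D_8, Milnor number mu = 8.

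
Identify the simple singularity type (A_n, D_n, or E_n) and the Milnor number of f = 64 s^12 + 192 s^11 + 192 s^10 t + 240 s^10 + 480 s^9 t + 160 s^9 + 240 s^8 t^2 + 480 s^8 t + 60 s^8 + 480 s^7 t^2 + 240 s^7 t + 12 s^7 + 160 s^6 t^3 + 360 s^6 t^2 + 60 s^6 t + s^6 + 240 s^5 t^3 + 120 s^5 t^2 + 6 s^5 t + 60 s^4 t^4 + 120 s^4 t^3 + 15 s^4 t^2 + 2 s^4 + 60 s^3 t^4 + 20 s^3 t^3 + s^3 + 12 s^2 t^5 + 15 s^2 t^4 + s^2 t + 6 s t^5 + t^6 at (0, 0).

Type D7, Milnor number mu = 7.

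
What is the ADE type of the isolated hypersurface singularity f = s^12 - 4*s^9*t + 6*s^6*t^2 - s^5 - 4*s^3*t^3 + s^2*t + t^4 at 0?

D5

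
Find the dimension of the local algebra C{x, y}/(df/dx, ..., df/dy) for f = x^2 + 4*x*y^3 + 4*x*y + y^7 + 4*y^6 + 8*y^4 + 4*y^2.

The Hessian of f at 0 has rank 1. Corank 1: A-series; mu = 6 gives A_6.

6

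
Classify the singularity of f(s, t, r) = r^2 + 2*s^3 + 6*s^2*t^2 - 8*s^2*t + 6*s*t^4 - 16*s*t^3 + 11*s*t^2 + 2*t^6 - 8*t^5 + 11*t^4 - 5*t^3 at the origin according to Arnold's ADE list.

D_4

The Hessian of f at 0 has rank 1. Corank 2; j^3 = (s - t)*(2*s^2 - 6*s*t + 5*t^2) splits into three distinct lines over C (the quadratic factor has nonzero discriminant), so D_4.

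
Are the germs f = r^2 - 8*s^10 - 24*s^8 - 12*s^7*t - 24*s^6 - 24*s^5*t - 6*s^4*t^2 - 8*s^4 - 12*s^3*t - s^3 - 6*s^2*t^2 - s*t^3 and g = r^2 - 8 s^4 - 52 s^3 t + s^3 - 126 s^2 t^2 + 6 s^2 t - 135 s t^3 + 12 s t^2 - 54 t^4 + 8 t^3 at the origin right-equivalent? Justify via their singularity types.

Yes.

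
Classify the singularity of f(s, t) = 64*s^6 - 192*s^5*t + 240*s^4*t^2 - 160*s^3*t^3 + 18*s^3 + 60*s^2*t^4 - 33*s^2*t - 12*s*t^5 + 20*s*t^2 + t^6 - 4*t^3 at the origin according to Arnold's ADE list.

The Hessian of f at 0 has rank 0. Corank 2; j^3 = (2*s - t)*(3*s - 2*t)^2 has shape L^2 M (L != M), so D-series; mu = 7 gives D_7.

D7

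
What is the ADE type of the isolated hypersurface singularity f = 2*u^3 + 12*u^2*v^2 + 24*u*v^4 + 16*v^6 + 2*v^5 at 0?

E_{8}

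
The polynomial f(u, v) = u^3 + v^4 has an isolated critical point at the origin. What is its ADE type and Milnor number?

Type E_{6}, Milnor number mu = 6.

The Hessian of f at 0 has rank 0. Corank 2; j^3 = u^3 is a perfect cube, so E-series; the 4-jet and mu = 6 give E_6.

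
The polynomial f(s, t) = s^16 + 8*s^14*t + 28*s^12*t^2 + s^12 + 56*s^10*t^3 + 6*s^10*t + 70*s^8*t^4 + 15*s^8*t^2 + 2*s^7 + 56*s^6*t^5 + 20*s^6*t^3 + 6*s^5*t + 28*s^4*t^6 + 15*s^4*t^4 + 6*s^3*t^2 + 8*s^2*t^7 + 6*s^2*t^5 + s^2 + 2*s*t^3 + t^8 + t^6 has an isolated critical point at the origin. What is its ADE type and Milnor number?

The Hessian of f at 0 is [[2, 0], [0, 0]] with rank 1, so corank 1. A Groebner basis of the Jacobian ideal J(f) in C{s,t} is {s^3, s^2*t, s + t^3}; counting standard monomials gives mu = 7. Corank 1: A-series; mu = 7 gives A_7.

Type A_{7}, Milnor number mu = 7.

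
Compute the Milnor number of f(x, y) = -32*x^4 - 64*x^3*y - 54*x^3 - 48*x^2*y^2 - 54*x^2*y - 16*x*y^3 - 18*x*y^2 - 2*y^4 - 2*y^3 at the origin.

6

The Hessian of f at 0 has rank 0. Corank 2; j^3 = -2*(3*x + y)^3 is a perfect cube, so E-series; the 4-jet and mu = 6 give E_6.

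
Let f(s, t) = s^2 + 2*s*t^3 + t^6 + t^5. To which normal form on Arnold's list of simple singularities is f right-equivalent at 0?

A4

The Hessian of f at 0 has rank 1. Corank 1: A-series; mu = 4 gives A_4.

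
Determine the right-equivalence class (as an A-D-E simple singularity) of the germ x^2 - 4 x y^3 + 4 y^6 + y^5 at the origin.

The Hessian of f at 0 has rank 1. Corank 1: A-series; mu = 4 gives A_4.

A4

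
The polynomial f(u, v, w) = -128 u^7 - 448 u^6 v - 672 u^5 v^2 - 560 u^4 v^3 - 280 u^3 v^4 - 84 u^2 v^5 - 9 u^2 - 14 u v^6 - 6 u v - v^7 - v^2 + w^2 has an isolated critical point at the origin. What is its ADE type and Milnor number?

Type A6, Milnor number mu = 6.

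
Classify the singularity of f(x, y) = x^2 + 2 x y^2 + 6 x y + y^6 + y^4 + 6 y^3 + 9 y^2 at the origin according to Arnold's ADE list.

A_5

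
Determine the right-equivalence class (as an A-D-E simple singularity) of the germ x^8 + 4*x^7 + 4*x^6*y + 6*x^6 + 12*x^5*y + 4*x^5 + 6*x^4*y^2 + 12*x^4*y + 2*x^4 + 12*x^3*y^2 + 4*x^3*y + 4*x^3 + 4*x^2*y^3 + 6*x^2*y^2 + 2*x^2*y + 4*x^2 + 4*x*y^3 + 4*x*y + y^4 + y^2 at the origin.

A_{3}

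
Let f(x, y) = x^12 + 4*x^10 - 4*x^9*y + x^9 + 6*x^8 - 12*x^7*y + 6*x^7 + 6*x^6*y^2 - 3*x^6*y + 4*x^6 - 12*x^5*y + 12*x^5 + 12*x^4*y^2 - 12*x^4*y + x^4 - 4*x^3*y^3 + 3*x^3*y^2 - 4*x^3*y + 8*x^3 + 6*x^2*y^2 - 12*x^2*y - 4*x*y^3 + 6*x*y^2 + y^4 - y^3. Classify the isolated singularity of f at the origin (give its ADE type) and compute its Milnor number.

Type E_{6}, Milnor number mu = 6.

The Hessian of f at 0 has rank 0. Corank 2; j^3 = (2*x - y)^3 is a perfect cube, so E-series; the 4-jet and mu = 6 give E_6.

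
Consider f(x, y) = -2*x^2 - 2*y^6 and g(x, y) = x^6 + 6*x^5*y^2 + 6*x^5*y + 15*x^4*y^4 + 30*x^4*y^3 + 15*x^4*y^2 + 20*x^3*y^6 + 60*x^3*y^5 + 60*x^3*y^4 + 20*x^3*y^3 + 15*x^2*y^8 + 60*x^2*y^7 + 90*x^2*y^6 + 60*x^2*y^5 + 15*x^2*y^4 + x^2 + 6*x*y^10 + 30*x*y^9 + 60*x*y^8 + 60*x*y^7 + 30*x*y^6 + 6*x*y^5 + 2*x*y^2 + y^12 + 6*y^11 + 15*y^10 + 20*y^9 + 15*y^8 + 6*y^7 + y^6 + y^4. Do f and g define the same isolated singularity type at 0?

The Hessian of f at 0 has rank 1. Corank 1: A-series; mu = 5 gives A_5. The Hessian of g at 0 has rank 1. Corank 1: A-series; mu = 5 gives A_5. Both have type A_5, hence right-equivalent.

Yes.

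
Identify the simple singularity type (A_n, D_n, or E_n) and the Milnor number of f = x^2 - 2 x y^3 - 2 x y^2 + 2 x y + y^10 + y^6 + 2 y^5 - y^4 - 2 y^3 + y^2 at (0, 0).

Type A_9, Milnor number mu = 9.

The Hessian of f at 0 is [[2, 2], [2, 2]] with rank 1, so corank 1. A Groebner basis of the Jacobian ideal J(f) in C{x,y} is {x^4 + 5*x^3/3 - 8*x^2*y + 67*x^2/3 - 146*x*y^2/3 + 49*x*y - 130*x/3 + 70*y^2 - 130*y/3, x^3*y + 5*x^2*y - 10*x^2 + 22*x*y^2 - 21*x*y + 18*x - 29*y^2 + 18*y, -x^3/3 + x^2*y^2 - 2*x^2*y + 10*x^2/3 - 20*x*y^2/3 + 6*x*y - 13*x/3 + 7*y^2 - 13*y/3, -x + y^3 + y^2 - y}; counting standard monomials gives mu = 9. Corank 1: A-series; mu = 9 gives A_9.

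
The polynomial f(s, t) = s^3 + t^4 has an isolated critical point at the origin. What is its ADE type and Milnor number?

Type E_6, Milnor number mu = 6.

The Hessian of f at 0 is [[0, 0], [0, 0]] with rank 0, so corank 2. A Groebner basis of the Jacobian ideal J(f) in C{s,t} is {t^3, s^2}; counting standard monomials gives mu = 6. Corank 2; j^3 = s^3 is a perfect cube, so E-series; the 4-jet and mu = 6 give E_6.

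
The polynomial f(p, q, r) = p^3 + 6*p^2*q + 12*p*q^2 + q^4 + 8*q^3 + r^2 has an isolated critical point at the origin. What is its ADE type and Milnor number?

Type E6, Milnor number mu = 6.

The Hessian of f at 0 has rank 1. Corank 2; j^3 = (p + 2*q)^3 is a perfect cube, so E-series; the 4-jet and mu = 6 give E_6.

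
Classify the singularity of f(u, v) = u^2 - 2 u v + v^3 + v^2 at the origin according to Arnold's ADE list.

A2

The Hessian of f at 0 has rank 1. Corank 1: A-series; mu = 2 gives A_2.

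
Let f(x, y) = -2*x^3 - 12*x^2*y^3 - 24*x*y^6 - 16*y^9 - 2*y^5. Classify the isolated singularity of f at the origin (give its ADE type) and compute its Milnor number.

Type E_{8}, Milnor number mu = 8.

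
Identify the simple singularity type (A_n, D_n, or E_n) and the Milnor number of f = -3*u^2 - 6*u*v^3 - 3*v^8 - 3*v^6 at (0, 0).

Type A_7, Milnor number mu = 7.

The Hessian of f at 0 has rank 1. Corank 1: A-series; mu = 7 gives A_7.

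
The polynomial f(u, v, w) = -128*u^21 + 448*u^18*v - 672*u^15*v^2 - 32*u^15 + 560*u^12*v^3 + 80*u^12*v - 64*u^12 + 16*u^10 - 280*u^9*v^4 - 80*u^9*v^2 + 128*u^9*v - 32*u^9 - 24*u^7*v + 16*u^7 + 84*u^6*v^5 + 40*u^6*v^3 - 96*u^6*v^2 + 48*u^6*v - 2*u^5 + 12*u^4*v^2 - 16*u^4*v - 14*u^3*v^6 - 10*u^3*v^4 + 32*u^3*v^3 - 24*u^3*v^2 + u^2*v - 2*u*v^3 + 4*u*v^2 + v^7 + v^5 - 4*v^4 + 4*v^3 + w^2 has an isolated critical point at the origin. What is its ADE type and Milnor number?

Type D_8, Milnor number mu = 8.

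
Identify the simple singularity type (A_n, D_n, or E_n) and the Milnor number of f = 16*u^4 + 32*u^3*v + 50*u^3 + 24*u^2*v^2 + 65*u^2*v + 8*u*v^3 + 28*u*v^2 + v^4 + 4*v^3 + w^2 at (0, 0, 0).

The Hessian of f at 0 is [[0, 0, 0], [0, 0, 0], [0, 0, 2]] with rank 1, so corank 2. A Groebner basis of the Jacobian ideal J(f) in C{u,v,w} is {u*v^2 + 125*u*v/4 + 25*v^2/2, -625*u*v/8 + v^3 - 125*v^2/4, u^2 + 9*u*v/10 + v^2/5, w}; counting standard monomials gives mu = 5. Corank 2; j^3 = (2*u + v)*(5*u + 2*v)^2 has shape L^2 M (L != M), so D-series; mu = 5 gives D_5.

Type D_{5}, Milnor number mu = 5.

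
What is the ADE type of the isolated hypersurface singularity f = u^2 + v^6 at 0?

The Hessian of f at 0 has rank 1. Corank 1: A-series; mu = 5 gives A_5.

A5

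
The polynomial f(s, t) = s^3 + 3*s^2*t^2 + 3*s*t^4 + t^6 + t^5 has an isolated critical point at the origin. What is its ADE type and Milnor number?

Type E_{8}, Milnor number mu = 8.

The Hessian of f at 0 has rank 0. Corank 2; j^3 = s^3 is a perfect cube, so E-series; the 5-jet and mu = 8 give E_8.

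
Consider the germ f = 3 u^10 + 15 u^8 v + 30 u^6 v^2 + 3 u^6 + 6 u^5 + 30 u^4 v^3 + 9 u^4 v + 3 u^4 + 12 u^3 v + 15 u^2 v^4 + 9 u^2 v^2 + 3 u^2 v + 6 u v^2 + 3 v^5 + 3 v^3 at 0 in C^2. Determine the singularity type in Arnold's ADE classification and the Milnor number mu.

The Hessian of f at 0 has rank 0. Corank 2; j^3 = 3*v*(u + v)^2 has shape L^2 M (L != M), so D-series; mu = 6 gives D_6.

Type D6, Milnor number mu = 6.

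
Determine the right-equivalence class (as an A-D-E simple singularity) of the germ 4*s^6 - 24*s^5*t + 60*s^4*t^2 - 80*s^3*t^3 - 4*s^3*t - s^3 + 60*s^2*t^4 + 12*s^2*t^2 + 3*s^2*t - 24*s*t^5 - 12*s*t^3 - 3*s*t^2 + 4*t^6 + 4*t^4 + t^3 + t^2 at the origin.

The Hessian of f at 0 has rank 1. Corank 1: A-series; mu = 2 gives A_2.

A_2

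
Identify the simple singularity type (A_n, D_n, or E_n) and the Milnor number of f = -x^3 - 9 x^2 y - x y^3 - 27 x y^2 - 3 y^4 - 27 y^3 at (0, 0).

The Hessian of f at 0 has rank 0. Corank 2; j^3 = -(x + 3*y)^3 is a perfect cube, so E-series; the 4-jet and mu = 7 give E_7.

Type E7, Milnor number mu = 7.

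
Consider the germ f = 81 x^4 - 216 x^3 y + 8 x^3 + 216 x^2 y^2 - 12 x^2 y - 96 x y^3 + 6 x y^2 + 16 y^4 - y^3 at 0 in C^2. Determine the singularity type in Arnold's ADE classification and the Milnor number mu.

Type E_6, Milnor number mu = 6.

The Hessian of f at 0 is [[0, 0], [0, 0]] with rank 0, so corank 2. A Groebner basis of the Jacobian ideal J(f) in C{x,y} is {y^4, x*y^2 - 5*y^3/9, x^2 - x*y + y^2/4}; counting standard monomials gives mu = 6. Corank 2; j^3 = (2*x - y)^3 is a perfect cube, so E-series; the 4-jet and mu = 6 give E_6.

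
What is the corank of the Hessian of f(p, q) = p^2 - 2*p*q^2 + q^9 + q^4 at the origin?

Hessian at 0 has rank 1.

1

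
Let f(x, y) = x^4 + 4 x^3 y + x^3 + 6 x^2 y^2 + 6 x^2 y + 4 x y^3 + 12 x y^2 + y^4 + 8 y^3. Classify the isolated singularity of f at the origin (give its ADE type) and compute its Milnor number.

Type E_6, Milnor number mu = 6.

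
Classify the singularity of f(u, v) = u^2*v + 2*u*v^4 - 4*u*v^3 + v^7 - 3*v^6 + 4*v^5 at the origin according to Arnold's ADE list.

D_{7}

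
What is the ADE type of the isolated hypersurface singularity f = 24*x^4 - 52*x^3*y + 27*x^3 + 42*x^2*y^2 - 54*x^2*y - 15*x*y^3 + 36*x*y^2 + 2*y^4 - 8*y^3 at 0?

E_{7}

The Hessian of f at 0 is [[0, 0], [0, 0]] with rank 0, so corank 2. A Groebner basis of the Jacobian ideal J(f) in C{x,y} is {19683*x^2/4 - 6561*x*y + y^4 + 27*y^3/4 + 2187*y^2, x^3 + 189*x^2/2 - 126*x*y - y^3/6 + 42*y^2, x^2*y + 405*x^2/4 - 135*x*y - 11*y^3/36 + 45*y^2, 81*x^2 + x*y^2 - 108*x*y - 5*y^3/9 + 36*y^2}; counting standard monomials gives mu = 7. Corank 2; j^3 = (3*x - 2*y)^3 is a perfect cube, so E-series; the 4-jet and mu = 7 give E_7.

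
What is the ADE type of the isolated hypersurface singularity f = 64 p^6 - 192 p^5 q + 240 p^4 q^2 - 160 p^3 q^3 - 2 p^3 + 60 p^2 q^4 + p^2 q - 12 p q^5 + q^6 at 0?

D_7

The Hessian of f at 0 has rank 0. Corank 2; j^3 = -p^2*(2*p - q) has shape L^2 M (L != M), so D-series; mu = 7 gives D_7.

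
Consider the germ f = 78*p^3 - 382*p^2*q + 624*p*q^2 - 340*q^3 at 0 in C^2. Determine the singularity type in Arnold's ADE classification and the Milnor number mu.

Type D4, Milnor number mu = 4.

The Hessian of f at 0 has rank 0. Corank 2; j^3 = 2*(3*p - 5*q)*(13*p^2 - 42*p*q + 34*q^2) splits into three distinct lines over C (the quadratic factor has nonzero discriminant), so D_4.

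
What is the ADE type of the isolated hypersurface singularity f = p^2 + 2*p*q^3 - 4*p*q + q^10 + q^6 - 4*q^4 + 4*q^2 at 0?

A9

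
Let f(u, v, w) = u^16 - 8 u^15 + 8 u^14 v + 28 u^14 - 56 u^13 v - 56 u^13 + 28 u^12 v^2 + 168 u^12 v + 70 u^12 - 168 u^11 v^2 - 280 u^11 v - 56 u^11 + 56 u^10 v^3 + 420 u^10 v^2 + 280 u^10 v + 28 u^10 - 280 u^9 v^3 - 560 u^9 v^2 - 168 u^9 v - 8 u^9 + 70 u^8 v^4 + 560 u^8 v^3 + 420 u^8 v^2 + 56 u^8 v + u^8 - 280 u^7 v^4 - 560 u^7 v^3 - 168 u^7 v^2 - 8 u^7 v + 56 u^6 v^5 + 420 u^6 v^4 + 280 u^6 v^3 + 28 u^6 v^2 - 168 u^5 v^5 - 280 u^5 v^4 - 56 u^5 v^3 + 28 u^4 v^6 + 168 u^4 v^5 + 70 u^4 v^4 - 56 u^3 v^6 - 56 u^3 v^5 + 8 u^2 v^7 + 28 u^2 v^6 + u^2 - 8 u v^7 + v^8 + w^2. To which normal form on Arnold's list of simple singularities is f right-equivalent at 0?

A_{7}

The Hessian of f at 0 has rank 2. Corank 1: A-series; mu = 7 gives A_7.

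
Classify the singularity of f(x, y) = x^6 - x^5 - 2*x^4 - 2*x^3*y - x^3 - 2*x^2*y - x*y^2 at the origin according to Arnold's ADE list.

The Hessian of f at 0 has rank 0. Corank 2; j^3 = -x*(x + y)^2 has shape L^2 M (L != M), so D-series; mu = 7 gives D_7.

D_{7}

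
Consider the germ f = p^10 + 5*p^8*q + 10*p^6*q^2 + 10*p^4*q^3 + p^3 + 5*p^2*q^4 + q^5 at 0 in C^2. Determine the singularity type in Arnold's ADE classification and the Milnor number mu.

The Hessian of f at 0 is [[0, 0], [0, 0]] with rank 0, so corank 2. A Groebner basis of the Jacobian ideal J(f) in C{p,q} is {q^4, p^2}; counting standard monomials gives mu = 8. Corank 2; j^3 = p^3 is a perfect cube, so E-series; the 5-jet and mu = 8 give E_8.

Type E8, Milnor number mu = 8.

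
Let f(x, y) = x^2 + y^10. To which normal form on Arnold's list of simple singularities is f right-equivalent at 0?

A9

The Hessian of f at 0 has rank 1. Corank 1: A-series; mu = 9 gives A_9.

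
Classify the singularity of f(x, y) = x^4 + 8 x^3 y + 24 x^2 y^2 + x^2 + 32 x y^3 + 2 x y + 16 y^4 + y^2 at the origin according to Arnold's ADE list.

A_{3}

The Hessian of f at 0 has rank 1. Corank 1: A-series; mu = 3 gives A_3.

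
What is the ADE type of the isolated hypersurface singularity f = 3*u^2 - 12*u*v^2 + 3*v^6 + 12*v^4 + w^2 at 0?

A_5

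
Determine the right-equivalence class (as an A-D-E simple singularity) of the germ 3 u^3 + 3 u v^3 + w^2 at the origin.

E_{7}

The Hessian of f at 0 has rank 1. Corank 2; j^3 = 3*u^3 is a perfect cube, so E-series; the 4-jet and mu = 7 give E_7.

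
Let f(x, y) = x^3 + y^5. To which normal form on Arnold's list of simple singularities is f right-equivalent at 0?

The Hessian of f at 0 is [[0, 0], [0, 0]] with rank 0, so corank 2. A Groebner basis of the Jacobian ideal J(f) in C{x,y} is {y^4, x^2}; counting standard monomials gives mu = 8. Corank 2; j^3 = x^3 is a perfect cube, so E-series; the 5-jet and mu = 8 give E_8.

E_8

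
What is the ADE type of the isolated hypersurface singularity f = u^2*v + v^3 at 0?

D4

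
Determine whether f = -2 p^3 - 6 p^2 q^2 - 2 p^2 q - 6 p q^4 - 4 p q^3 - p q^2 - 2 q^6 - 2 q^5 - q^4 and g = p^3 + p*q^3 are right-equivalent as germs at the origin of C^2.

No.

The Hessian of f at 0 is [[0, 0], [0, 0]] with rank 0, so corank 2. A Groebner basis of the Jacobian ideal J(f) in C{p,q} is {q^3, p^2 + q^2/2, p*q - q^2/2}; counting standard monomials gives mu = 4. Corank 2; j^3 = -p*(2*p^2 + 2*p*q + q^2) splits into three distinct lines over C (the quadratic factor has nonzero discriminant), so D_4. The Hessian of g at 0 is [[0, 0], [0, 0]] with rank 0, so corank 2. A Groebner basis of the Jacobian ideal J(g) in C{p,q} is {p^3, p*q^2, 3*p^2 + q^3}; counting standard monomials gives mu = 7. Corank 2; j^3 = p^3 is a perfect cube, so E-series; the 4-jet and mu = 7 give E_7. f is D_4 but g is E_7, hence not right-equivalent.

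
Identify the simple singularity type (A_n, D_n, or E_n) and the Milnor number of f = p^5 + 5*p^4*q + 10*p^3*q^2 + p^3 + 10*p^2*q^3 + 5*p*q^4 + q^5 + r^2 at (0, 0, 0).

The Hessian of f at 0 is [[0, 0, 0], [0, 0, 0], [0, 0, 2]] with rank 1, so corank 2. A Groebner basis of the Jacobian ideal J(f) in C{p,q,r} is {q^5, p*q^3 + q^4/4, p^2, r}; counting standard monomials gives mu = 8. Corank 2; j^3 = p^3 is a perfect cube, so E-series; the 5-jet and mu = 8 give E_8.

Type E_{8}, Milnor number mu = 8.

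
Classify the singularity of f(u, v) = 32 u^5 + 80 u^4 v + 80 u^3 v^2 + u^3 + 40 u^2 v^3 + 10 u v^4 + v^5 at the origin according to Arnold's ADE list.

E_8

The Hessian of f at 0 is [[0, 0], [0, 0]] with rank 0, so corank 2. A Groebner basis of the Jacobian ideal J(f) in C{u,v} is {v^5, u*v^3 + v^4/8, u^2}; counting standard monomials gives mu = 8. Corank 2; j^3 = u^3 is a perfect cube, so E-series; the 5-jet and mu = 8 give E_8.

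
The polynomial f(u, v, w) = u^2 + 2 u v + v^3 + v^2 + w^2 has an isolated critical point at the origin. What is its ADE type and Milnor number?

The Hessian of f at 0 has rank 2. Corank 1: A-series; mu = 2 gives A_2.

Type A_2, Milnor number mu = 2.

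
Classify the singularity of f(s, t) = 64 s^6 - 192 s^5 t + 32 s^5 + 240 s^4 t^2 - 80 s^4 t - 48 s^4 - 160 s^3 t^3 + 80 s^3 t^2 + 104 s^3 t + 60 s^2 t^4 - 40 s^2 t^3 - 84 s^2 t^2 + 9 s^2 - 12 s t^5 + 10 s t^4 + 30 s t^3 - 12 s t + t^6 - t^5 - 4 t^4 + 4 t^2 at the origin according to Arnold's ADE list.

The Hessian of f at 0 has rank 1. Corank 1: A-series; mu = 4 gives A_4.

A_4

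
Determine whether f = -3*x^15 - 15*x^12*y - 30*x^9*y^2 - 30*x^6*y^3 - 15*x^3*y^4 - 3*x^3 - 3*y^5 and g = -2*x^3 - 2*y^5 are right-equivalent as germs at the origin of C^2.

Yes.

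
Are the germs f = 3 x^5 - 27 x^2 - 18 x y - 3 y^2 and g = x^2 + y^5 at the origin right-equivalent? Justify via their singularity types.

Yes.

The Hessian of f at 0 is [[-54, -18], [-18, -6]] with rank 1, so corank 1. A Groebner basis of the Jacobian ideal J(f) in C{x,y} is {y^4, x + y/3}; counting standard monomials gives mu = 4. Corank 1: A-series; mu = 4 gives A_4. The Hessian of g at 0 is [[2, 0], [0, 0]] with rank 1, so corank 1. A Groebner basis of the Jacobian ideal J(g) in C{x,y} is {y^4, x}; counting standard monomials gives mu = 4. Corank 1: A-series; mu = 4 gives A_4. Both have type A_4, hence right-equivalent.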